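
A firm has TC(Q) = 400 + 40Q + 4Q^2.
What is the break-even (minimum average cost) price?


AC(Q) = 400/Q + 40 + 4Q
To minimize: dAC/dQ = -400/Q^2 + 4 = 0
Q^2 = 400/4 = 100
Q* = 10
Min AC = 400/10 + 40 + 4*10
Min AC = 40 + 40 + 40 = 120

120


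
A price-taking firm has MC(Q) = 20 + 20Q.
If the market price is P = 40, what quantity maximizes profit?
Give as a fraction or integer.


In perfect competition, profit is maximized where P = MC.
40 = 20 + 20Q
20 = 20Q
Q* = 20/20 = 1

1


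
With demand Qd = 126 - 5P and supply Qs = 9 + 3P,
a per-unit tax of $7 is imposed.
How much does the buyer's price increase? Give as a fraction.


With a per-unit tax, the buyer's price increase depends on relative slopes.
Supply slope: d = 3, Demand slope: b = 5
Buyer's price increase = d * tax / (b + d)
= 3 * 7 / (5 + 3)
= 21 / 8 = 21/8

21/8


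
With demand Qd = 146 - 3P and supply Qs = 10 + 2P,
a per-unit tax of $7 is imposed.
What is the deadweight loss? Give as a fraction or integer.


Pre-tax equilibrium quantity: Q* = 322/5
Post-tax equilibrium quantity: Q_tax = 56
Reduction in quantity: Q* - Q_tax = 42/5
DWL = (1/2) * tax * (Q* - Q_tax)
DWL = (1/2) * 7 * 42/5 = 147/5

147/5


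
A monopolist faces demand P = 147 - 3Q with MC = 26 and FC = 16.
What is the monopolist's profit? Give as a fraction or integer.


MR = MC: 147 - 6Q = 26
Q* = 121/6
P* = 147 - 3*121/6 = 173/2
Profit = (P* - MC)*Q* - FC
= (173/2 - 26)*121/6 - 16
= 121/2*121/6 - 16
= 14641/12 - 16 = 14449/12

14449/12


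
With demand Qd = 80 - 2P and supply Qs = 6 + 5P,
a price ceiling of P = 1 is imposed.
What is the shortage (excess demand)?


At P = 1:
Qd = 80 - 2*1 = 78
Qs = 6 + 5*1 = 11
Shortage = Qd - Qs = 78 - 11 = 67

67


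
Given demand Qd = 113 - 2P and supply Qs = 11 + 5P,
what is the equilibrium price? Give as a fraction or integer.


At equilibrium, Qd = Qs.
113 - 2P = 11 + 5P
113 - 11 = 2P + 5P
102 = 7P
P* = 102/7 = 102/7

102/7


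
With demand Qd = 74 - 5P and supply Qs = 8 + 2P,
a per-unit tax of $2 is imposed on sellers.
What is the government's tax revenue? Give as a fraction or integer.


With tax on sellers, new supply: Qs' = 8 + 2(P - 2)
= 4 + 2P
New equilibrium quantity:
Q_new = 24
Tax revenue = tax * Q_new = 2 * 24 = 48

48


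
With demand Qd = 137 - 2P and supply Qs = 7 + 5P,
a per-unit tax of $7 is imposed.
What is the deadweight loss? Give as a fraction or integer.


Pre-tax equilibrium quantity: Q* = 699/7
Post-tax equilibrium quantity: Q_tax = 629/7
Reduction in quantity: Q* - Q_tax = 10
DWL = (1/2) * tax * (Q* - Q_tax)
DWL = (1/2) * 7 * 10 = 35

35


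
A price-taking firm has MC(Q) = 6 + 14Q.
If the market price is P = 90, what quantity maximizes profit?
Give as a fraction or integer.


In perfect competition, profit is maximized where P = MC.
90 = 6 + 14Q
84 = 14Q
Q* = 84/14 = 6

6


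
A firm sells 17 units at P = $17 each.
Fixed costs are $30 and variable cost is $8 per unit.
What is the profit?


Total Revenue = P * Q = 17 * 17 = $289
Total Cost = FC + VC*Q = 30 + 8*17 = $166
Profit = TR - TC = 289 - 166 = $123

$123


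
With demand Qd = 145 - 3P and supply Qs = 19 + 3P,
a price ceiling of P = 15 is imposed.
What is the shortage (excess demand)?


At P = 15:
Qd = 145 - 3*15 = 100
Qs = 19 + 3*15 = 64
Shortage = Qd - Qs = 100 - 64 = 36

36


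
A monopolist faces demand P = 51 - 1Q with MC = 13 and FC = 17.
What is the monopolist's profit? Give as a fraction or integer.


MR = MC: 51 - 2Q = 13
Q* = 19
P* = 51 - 1*19 = 32
Profit = (P* - MC)*Q* - FC
= (32 - 13)*19 - 17
= 19*19 - 17
= 361 - 17 = 344

344


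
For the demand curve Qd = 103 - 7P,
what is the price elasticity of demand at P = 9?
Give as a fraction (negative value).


dQ/dP = -7
At P = 9: Q = 103 - 7*9 = 40
E = (dQ/dP)(P/Q) = (-7)(9/40) = -63/40

-63/40


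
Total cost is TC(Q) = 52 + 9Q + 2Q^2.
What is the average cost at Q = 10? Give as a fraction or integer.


TC(10) = 52 + 9*10 + 2*10^2
TC(10) = 52 + 90 + 200 = 342
AC = TC/Q = 342/10 = 171/5

171/5


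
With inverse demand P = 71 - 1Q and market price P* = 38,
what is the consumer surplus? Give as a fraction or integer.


Maximum willingness to pay (at Q=0): P_max = 71
Quantity demanded at P* = 38:
Q* = (71 - 38)/1 = 33
CS = (1/2) * Q* * (P_max - P*)
CS = (1/2) * 33 * (71 - 38)
CS = (1/2) * 33 * 33 = 1089/2

1089/2


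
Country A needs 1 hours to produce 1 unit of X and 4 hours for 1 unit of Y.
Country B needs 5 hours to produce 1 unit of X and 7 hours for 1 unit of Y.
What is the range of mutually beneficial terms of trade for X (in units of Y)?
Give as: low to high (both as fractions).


Opportunity cost of X for Country A = hours_X / hours_Y = 1/4 = 1/4 units of Y
Opportunity cost of X for Country B = hours_X / hours_Y = 5/7 = 5/7 units of Y
Terms of trade must be between the two opportunity costs.
Range: 1/4 to 5/7

1/4 to 5/7


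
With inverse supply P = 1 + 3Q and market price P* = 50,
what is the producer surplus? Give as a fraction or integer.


Minimum supply price (at Q=0): P_min = 1
Quantity supplied at P* = 50:
Q* = (50 - 1)/3 = 49/3
PS = (1/2) * Q* * (P* - P_min)
PS = (1/2) * 49/3 * (50 - 1)
PS = (1/2) * 49/3 * 49 = 2401/6

2401/6


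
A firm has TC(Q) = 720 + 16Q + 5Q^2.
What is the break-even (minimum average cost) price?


AC(Q) = 720/Q + 16 + 5Q
To minimize: dAC/dQ = -720/Q^2 + 5 = 0
Q^2 = 720/5 = 144
Q* = 12
Min AC = 720/12 + 16 + 5*12
Min AC = 60 + 16 + 60 = 136

136


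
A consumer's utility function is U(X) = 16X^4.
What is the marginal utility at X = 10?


MU = dU/dX = 16*4*X^(4-1)
MU = 64*X^3
At X = 10:
MU = 64 * 10^3
MU = 64 * 1000 = 64000

64000


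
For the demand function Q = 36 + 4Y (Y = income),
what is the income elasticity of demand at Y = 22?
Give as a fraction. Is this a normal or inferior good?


dQ/dY = 4
At Y = 22: Q = 36 + 4*22 = 124
Ey = (dQ/dY)(Y/Q) = 4 * 22 / 124 = 22/31
Since Ey > 0, this is a normal good.

22/31 (normal good)


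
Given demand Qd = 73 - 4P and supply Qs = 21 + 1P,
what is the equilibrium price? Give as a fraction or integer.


At equilibrium, Qd = Qs.
73 - 4P = 21 + 1P
73 - 21 = 4P + 1P
52 = 5P
P* = 52/5 = 52/5

52/5


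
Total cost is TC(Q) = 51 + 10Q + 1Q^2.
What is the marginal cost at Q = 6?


MC = dTC/dQ = 10 + 2*1*Q
At Q = 6:
MC = 10 + 2*6
MC = 10 + 12 = 22

22


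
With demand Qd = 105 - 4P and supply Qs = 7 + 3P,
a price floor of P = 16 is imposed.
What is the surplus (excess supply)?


At P = 16:
Qd = 105 - 4*16 = 41
Qs = 7 + 3*16 = 55
Surplus = Qs - Qd = 55 - 41 = 14

14


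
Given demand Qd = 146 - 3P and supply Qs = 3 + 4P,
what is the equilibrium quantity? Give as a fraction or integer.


First find equilibrium price:
146 - 3P = 3 + 4P
P* = 143/7 = 143/7
Then substitute into demand:
Q* = 146 - 3 * 143/7 = 593/7

593/7


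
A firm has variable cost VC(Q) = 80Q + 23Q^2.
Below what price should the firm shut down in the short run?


AVC(Q) = VC(Q)/Q = 80 + 23Q
AVC is increasing in Q, so minimum AVC is at Q -> 0+.
Min AVC = 80
The firm should shut down if P < 80.

80


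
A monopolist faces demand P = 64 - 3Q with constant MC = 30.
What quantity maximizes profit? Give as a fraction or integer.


TR = P*Q = (64 - 3Q)Q = 64Q - 3Q^2
MR = dTR/dQ = 64 - 6Q
Set MR = MC:
64 - 6Q = 30
34 = 6Q
Q* = 34/6 = 17/3

17/3


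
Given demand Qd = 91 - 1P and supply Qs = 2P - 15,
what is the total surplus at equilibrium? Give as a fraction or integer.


Find equilibrium: 91 - 1P = 2P - 15
91 + 15 = 3P
P* = 106/3 = 106/3
Q* = 2*106/3 - 15 = 167/3
Inverse demand: P = 91 - Q/1, so P_max = 91
Inverse supply: P = 15/2 + Q/2, so P_min = 15/2
CS = (1/2) * 167/3 * (91 - 106/3) = 27889/18
PS = (1/2) * 167/3 * (106/3 - 15/2) = 27889/36
TS = CS + PS = 27889/18 + 27889/36 = 27889/12

27889/12


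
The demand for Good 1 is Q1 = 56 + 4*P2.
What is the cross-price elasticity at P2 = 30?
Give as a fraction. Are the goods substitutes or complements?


dQ1/dP2 = 4
At P2 = 30: Q1 = 56 + 4*30 = 176
Exy = (dQ1/dP2)(P2/Q1) = 4 * 30 / 176 = 15/22
Since Exy > 0, the goods are substitutes.

15/22 (substitutes)


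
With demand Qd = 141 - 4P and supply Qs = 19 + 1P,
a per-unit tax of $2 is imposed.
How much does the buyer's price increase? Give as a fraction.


With a per-unit tax, the buyer's price increase depends on relative slopes.
Supply slope: d = 1, Demand slope: b = 4
Buyer's price increase = d * tax / (b + d)
= 1 * 2 / (4 + 1)
= 2 / 5 = 2/5

2/5


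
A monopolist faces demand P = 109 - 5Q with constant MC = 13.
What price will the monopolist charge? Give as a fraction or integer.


MR = 109 - 10Q
Set MR = MC: 109 - 10Q = 13
Q* = 48/5
Substitute into demand:
P* = 109 - 5*48/5 = 61

61


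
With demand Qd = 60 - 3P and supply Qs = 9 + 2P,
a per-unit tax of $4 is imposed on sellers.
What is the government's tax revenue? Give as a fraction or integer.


With tax on sellers, new supply: Qs' = 9 + 2(P - 4)
= 1 + 2P
New equilibrium quantity:
Q_new = 123/5
Tax revenue = tax * Q_new = 4 * 123/5 = 492/5

492/5


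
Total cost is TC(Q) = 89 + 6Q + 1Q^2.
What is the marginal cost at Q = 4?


MC = dTC/dQ = 6 + 2*1*Q
At Q = 4:
MC = 6 + 2*4
MC = 6 + 8 = 14

14


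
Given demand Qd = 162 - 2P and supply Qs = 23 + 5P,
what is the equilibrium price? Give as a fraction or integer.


At equilibrium, Qd = Qs.
162 - 2P = 23 + 5P
162 - 23 = 2P + 5P
139 = 7P
P* = 139/7 = 139/7

139/7


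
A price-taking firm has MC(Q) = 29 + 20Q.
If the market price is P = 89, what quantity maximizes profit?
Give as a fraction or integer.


In perfect competition, profit is maximized where P = MC.
89 = 29 + 20Q
60 = 20Q
Q* = 60/20 = 3

3


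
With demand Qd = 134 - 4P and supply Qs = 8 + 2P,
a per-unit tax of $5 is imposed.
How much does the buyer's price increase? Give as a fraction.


With a per-unit tax, the buyer's price increase depends on relative slopes.
Supply slope: d = 2, Demand slope: b = 4
Buyer's price increase = d * tax / (b + d)
= 2 * 5 / (4 + 2)
= 10 / 6 = 5/3

5/3


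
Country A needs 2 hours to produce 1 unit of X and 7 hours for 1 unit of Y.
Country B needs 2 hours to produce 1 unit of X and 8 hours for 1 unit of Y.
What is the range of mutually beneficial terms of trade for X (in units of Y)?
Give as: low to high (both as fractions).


Opportunity cost of X for Country A = hours_X / hours_Y = 2/7 = 2/7 units of Y
Opportunity cost of X for Country B = hours_X / hours_Y = 2/8 = 1/4 units of Y
Terms of trade must be between the two opportunity costs.
Range: 1/4 to 2/7

1/4 to 2/7


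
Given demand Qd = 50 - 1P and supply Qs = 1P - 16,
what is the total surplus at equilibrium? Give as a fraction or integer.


Find equilibrium: 50 - 1P = 1P - 16
50 + 16 = 2P
P* = 66/2 = 33
Q* = 1*33 - 16 = 17
Inverse demand: P = 50 - Q/1, so P_max = 50
Inverse supply: P = 16 + Q/1, so P_min = 16
CS = (1/2) * 17 * (50 - 33) = 289/2
PS = (1/2) * 17 * (33 - 16) = 289/2
TS = CS + PS = 289/2 + 289/2 = 289

289


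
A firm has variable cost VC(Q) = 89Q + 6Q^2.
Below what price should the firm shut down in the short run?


AVC(Q) = VC(Q)/Q = 89 + 6Q
AVC is increasing in Q, so minimum AVC is at Q -> 0+.
Min AVC = 89
The firm should shut down if P < 89.

89


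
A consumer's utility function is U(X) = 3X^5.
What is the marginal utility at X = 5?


MU = dU/dX = 3*5*X^(5-1)
MU = 15*X^4
At X = 5:
MU = 15 * 5^4
MU = 15 * 625 = 9375

9375


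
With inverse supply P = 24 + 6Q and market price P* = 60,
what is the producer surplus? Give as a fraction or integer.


Minimum supply price (at Q=0): P_min = 24
Quantity supplied at P* = 60:
Q* = (60 - 24)/6 = 6
PS = (1/2) * Q* * (P* - P_min)
PS = (1/2) * 6 * (60 - 24)
PS = (1/2) * 6 * 36 = 108

108


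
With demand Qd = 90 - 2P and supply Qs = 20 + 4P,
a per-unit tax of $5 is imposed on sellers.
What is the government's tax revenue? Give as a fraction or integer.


With tax on sellers, new supply: Qs' = 20 + 4(P - 5)
= 0 + 4P
New equilibrium quantity:
Q_new = 60
Tax revenue = tax * Q_new = 5 * 60 = 300

300


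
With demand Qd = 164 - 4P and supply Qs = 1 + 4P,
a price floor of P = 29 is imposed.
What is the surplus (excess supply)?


At P = 29:
Qd = 164 - 4*29 = 48
Qs = 1 + 4*29 = 117
Surplus = Qs - Qd = 117 - 48 = 69

69


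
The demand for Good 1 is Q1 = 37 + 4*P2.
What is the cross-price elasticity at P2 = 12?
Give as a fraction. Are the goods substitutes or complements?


dQ1/dP2 = 4
At P2 = 12: Q1 = 37 + 4*12 = 85
Exy = (dQ1/dP2)(P2/Q1) = 4 * 12 / 85 = 48/85
Since Exy > 0, the goods are substitutes.

48/85 (substitutes)


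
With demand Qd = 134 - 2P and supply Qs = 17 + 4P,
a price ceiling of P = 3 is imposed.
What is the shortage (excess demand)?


At P = 3:
Qd = 134 - 2*3 = 128
Qs = 17 + 4*3 = 29
Shortage = Qd - Qs = 128 - 29 = 99

99


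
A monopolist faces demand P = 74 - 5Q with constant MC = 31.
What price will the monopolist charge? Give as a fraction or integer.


MR = 74 - 10Q
Set MR = MC: 74 - 10Q = 31
Q* = 43/10
Substitute into demand:
P* = 74 - 5*43/10 = 105/2

105/2


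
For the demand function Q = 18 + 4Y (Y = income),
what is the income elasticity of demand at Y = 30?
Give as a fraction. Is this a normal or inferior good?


dQ/dY = 4
At Y = 30: Q = 18 + 4*30 = 138
Ey = (dQ/dY)(Y/Q) = 4 * 30 / 138 = 20/23
Since Ey > 0, this is a normal good.

20/23 (normal good)


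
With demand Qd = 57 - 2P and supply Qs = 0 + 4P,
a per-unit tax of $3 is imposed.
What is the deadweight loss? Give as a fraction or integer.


Pre-tax equilibrium quantity: Q* = 38
Post-tax equilibrium quantity: Q_tax = 34
Reduction in quantity: Q* - Q_tax = 4
DWL = (1/2) * tax * (Q* - Q_tax)
DWL = (1/2) * 3 * 4 = 6

6


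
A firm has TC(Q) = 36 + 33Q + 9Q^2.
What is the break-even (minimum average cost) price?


AC(Q) = 36/Q + 33 + 9Q
To minimize: dAC/dQ = -36/Q^2 + 9 = 0
Q^2 = 36/9 = 4
Q* = 2
Min AC = 36/2 + 33 + 9*2
Min AC = 18 + 33 + 18 = 69

69


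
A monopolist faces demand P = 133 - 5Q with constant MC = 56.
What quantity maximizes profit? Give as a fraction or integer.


TR = P*Q = (133 - 5Q)Q = 133Q - 5Q^2
MR = dTR/dQ = 133 - 10Q
Set MR = MC:
133 - 10Q = 56
77 = 10Q
Q* = 77/10 = 77/10

77/10


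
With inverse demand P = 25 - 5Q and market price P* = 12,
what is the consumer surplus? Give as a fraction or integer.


Maximum willingness to pay (at Q=0): P_max = 25
Quantity demanded at P* = 12:
Q* = (25 - 12)/5 = 13/5
CS = (1/2) * Q* * (P_max - P*)
CS = (1/2) * 13/5 * (25 - 12)
CS = (1/2) * 13/5 * 13 = 169/10

169/10


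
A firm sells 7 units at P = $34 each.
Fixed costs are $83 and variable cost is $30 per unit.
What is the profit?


Total Revenue = P * Q = 34 * 7 = $238
Total Cost = FC + VC*Q = 83 + 30*7 = $293
Profit = TR - TC = 238 - 293 = $-55

$-55


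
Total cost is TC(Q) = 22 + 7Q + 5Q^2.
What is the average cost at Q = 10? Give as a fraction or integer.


TC(10) = 22 + 7*10 + 5*10^2
TC(10) = 22 + 70 + 500 = 592
AC = TC/Q = 592/10 = 296/5

296/5


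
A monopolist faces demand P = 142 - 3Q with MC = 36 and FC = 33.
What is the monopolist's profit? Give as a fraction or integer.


MR = MC: 142 - 6Q = 36
Q* = 53/3
P* = 142 - 3*53/3 = 89
Profit = (P* - MC)*Q* - FC
= (89 - 36)*53/3 - 33
= 53*53/3 - 33
= 2809/3 - 33 = 2710/3

2710/3


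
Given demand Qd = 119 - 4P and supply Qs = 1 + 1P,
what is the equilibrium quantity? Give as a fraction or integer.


First find equilibrium price:
119 - 4P = 1 + 1P
P* = 118/5 = 118/5
Then substitute into demand:
Q* = 119 - 4 * 118/5 = 123/5

123/5


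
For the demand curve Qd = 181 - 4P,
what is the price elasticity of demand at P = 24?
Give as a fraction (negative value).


dQ/dP = -4
At P = 24: Q = 181 - 4*24 = 85
E = (dQ/dP)(P/Q) = (-4)(24/85) = -96/85

-96/85


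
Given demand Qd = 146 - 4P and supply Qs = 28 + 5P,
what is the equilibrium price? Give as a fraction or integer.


At equilibrium, Qd = Qs.
146 - 4P = 28 + 5P
146 - 28 = 4P + 5P
118 = 9P
P* = 118/9 = 118/9

118/9


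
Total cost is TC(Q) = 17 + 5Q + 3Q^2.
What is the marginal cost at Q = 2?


MC = dTC/dQ = 5 + 2*3*Q
At Q = 2:
MC = 5 + 6*2
MC = 5 + 12 = 17

17


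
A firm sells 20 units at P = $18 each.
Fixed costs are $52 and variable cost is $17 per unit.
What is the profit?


Total Revenue = P * Q = 18 * 20 = $360
Total Cost = FC + VC*Q = 52 + 17*20 = $392
Profit = TR - TC = 360 - 392 = $-32

$-32


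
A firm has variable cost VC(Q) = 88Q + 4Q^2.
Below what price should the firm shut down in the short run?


AVC(Q) = VC(Q)/Q = 88 + 4Q
AVC is increasing in Q, so minimum AVC is at Q -> 0+.
Min AVC = 88
The firm should shut down if P < 88.

88


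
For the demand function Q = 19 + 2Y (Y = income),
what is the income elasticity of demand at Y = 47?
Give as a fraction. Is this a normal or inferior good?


dQ/dY = 2
At Y = 47: Q = 19 + 2*47 = 113
Ey = (dQ/dY)(Y/Q) = 2 * 47 / 113 = 94/113
Since Ey > 0, this is a normal good.

94/113 (normal good)


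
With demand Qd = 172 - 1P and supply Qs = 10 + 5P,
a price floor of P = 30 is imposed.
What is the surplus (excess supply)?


At P = 30:
Qd = 172 - 1*30 = 142
Qs = 10 + 5*30 = 160
Surplus = Qs - Qd = 160 - 142 = 18

18


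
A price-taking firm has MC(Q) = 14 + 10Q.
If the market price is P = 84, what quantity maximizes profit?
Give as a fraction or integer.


In perfect competition, profit is maximized where P = MC.
84 = 14 + 10Q
70 = 10Q
Q* = 70/10 = 7

7


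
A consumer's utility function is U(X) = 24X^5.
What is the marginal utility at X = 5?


MU = dU/dX = 24*5*X^(5-1)
MU = 120*X^4
At X = 5:
MU = 120 * 5^4
MU = 120 * 625 = 75000

75000


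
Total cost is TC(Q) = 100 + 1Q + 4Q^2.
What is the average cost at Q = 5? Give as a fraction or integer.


TC(5) = 100 + 1*5 + 4*5^2
TC(5) = 100 + 5 + 100 = 205
AC = TC/Q = 205/5 = 41

41


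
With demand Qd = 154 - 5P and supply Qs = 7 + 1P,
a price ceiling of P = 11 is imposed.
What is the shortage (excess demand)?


At P = 11:
Qd = 154 - 5*11 = 99
Qs = 7 + 1*11 = 18
Shortage = Qd - Qs = 99 - 18 = 81

81


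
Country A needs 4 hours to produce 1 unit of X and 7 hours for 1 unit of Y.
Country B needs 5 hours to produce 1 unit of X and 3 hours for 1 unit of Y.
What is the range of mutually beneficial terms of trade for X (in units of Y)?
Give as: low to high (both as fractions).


Opportunity cost of X for Country A = hours_X / hours_Y = 4/7 = 4/7 units of Y
Opportunity cost of X for Country B = hours_X / hours_Y = 5/3 = 5/3 units of Y
Terms of trade must be between the two opportunity costs.
Range: 4/7 to 5/3

4/7 to 5/3


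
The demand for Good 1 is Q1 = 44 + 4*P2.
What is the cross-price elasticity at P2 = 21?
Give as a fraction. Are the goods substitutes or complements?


dQ1/dP2 = 4
At P2 = 21: Q1 = 44 + 4*21 = 128
Exy = (dQ1/dP2)(P2/Q1) = 4 * 21 / 128 = 21/32
Since Exy > 0, the goods are substitutes.

21/32 (substitutes)


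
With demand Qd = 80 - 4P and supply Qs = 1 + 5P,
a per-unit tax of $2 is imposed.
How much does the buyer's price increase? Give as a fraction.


With a per-unit tax, the buyer's price increase depends on relative slopes.
Supply slope: d = 5, Demand slope: b = 4
Buyer's price increase = d * tax / (b + d)
= 5 * 2 / (4 + 5)
= 10 / 9 = 10/9

10/9


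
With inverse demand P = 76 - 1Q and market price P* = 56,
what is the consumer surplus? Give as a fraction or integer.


Maximum willingness to pay (at Q=0): P_max = 76
Quantity demanded at P* = 56:
Q* = (76 - 56)/1 = 20
CS = (1/2) * Q* * (P_max - P*)
CS = (1/2) * 20 * (76 - 56)
CS = (1/2) * 20 * 20 = 200

200


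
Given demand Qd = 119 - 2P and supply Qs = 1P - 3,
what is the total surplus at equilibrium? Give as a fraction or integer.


Find equilibrium: 119 - 2P = 1P - 3
119 + 3 = 3P
P* = 122/3 = 122/3
Q* = 1*122/3 - 3 = 113/3
Inverse demand: P = 119/2 - Q/2, so P_max = 119/2
Inverse supply: P = 3 + Q/1, so P_min = 3
CS = (1/2) * 113/3 * (119/2 - 122/3) = 12769/36
PS = (1/2) * 113/3 * (122/3 - 3) = 12769/18
TS = CS + PS = 12769/36 + 12769/18 = 12769/12

12769/12


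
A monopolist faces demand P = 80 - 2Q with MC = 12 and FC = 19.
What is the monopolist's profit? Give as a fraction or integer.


MR = MC: 80 - 4Q = 12
Q* = 17
P* = 80 - 2*17 = 46
Profit = (P* - MC)*Q* - FC
= (46 - 12)*17 - 19
= 34*17 - 19
= 578 - 19 = 559

559


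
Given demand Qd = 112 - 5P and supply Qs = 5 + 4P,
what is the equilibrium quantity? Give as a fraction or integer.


First find equilibrium price:
112 - 5P = 5 + 4P
P* = 107/9 = 107/9
Then substitute into demand:
Q* = 112 - 5 * 107/9 = 473/9

473/9


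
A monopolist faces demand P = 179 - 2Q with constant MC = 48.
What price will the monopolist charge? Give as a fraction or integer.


MR = 179 - 4Q
Set MR = MC: 179 - 4Q = 48
Q* = 131/4
Substitute into demand:
P* = 179 - 2*131/4 = 227/2

227/2


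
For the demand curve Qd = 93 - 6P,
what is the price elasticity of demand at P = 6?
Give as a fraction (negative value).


dQ/dP = -6
At P = 6: Q = 93 - 6*6 = 57
E = (dQ/dP)(P/Q) = (-6)(6/57) = -12/19

-12/19


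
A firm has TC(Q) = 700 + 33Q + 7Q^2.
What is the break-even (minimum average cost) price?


AC(Q) = 700/Q + 33 + 7Q
To minimize: dAC/dQ = -700/Q^2 + 7 = 0
Q^2 = 700/7 = 100
Q* = 10
Min AC = 700/10 + 33 + 7*10
Min AC = 70 + 33 + 70 = 173

173


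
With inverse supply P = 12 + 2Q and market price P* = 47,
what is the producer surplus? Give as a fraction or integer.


Minimum supply price (at Q=0): P_min = 12
Quantity supplied at P* = 47:
Q* = (47 - 12)/2 = 35/2
PS = (1/2) * Q* * (P* - P_min)
PS = (1/2) * 35/2 * (47 - 12)
PS = (1/2) * 35/2 * 35 = 1225/4

1225/4


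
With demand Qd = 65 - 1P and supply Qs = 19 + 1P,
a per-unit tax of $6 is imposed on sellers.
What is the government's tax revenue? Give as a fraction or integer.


With tax on sellers, new supply: Qs' = 19 + 1(P - 6)
= 13 + 1P
New equilibrium quantity:
Q_new = 39
Tax revenue = tax * Q_new = 6 * 39 = 234

234


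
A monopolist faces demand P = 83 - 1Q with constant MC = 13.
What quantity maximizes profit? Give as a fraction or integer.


TR = P*Q = (83 - 1Q)Q = 83Q - 1Q^2
MR = dTR/dQ = 83 - 2Q
Set MR = MC:
83 - 2Q = 13
70 = 2Q
Q* = 70/2 = 35

35


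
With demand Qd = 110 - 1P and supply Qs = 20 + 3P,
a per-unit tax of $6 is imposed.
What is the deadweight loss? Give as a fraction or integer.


Pre-tax equilibrium quantity: Q* = 175/2
Post-tax equilibrium quantity: Q_tax = 83
Reduction in quantity: Q* - Q_tax = 9/2
DWL = (1/2) * tax * (Q* - Q_tax)
DWL = (1/2) * 6 * 9/2 = 27/2

27/2


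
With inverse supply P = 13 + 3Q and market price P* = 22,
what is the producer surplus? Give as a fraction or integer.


Minimum supply price (at Q=0): P_min = 13
Quantity supplied at P* = 22:
Q* = (22 - 13)/3 = 3
PS = (1/2) * Q* * (P* - P_min)
PS = (1/2) * 3 * (22 - 13)
PS = (1/2) * 3 * 9 = 27/2

27/2


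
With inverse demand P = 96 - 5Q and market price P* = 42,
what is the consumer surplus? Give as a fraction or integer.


Maximum willingness to pay (at Q=0): P_max = 96
Quantity demanded at P* = 42:
Q* = (96 - 42)/5 = 54/5
CS = (1/2) * Q* * (P_max - P*)
CS = (1/2) * 54/5 * (96 - 42)
CS = (1/2) * 54/5 * 54 = 1458/5

1458/5


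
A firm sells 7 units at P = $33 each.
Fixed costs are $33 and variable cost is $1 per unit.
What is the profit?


Total Revenue = P * Q = 33 * 7 = $231
Total Cost = FC + VC*Q = 33 + 1*7 = $40
Profit = TR - TC = 231 - 40 = $191

$191


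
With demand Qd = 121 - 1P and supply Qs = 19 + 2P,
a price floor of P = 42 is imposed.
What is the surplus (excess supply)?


At P = 42:
Qd = 121 - 1*42 = 79
Qs = 19 + 2*42 = 103
Surplus = Qs - Qd = 103 - 79 = 24

24


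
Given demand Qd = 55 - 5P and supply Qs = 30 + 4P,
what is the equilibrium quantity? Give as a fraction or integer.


First find equilibrium price:
55 - 5P = 30 + 4P
P* = 25/9 = 25/9
Then substitute into demand:
Q* = 55 - 5 * 25/9 = 370/9

370/9


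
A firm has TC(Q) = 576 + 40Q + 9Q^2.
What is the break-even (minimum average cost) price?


AC(Q) = 576/Q + 40 + 9Q
To minimize: dAC/dQ = -576/Q^2 + 9 = 0
Q^2 = 576/9 = 64
Q* = 8
Min AC = 576/8 + 40 + 9*8
Min AC = 72 + 40 + 72 = 184

184


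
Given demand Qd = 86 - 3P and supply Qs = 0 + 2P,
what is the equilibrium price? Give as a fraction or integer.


At equilibrium, Qd = Qs.
86 - 3P = 0 + 2P
86 - 0 = 3P + 2P
86 = 5P
P* = 86/5 = 86/5

86/5


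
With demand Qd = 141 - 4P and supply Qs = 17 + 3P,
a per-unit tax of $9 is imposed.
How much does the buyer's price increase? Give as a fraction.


With a per-unit tax, the buyer's price increase depends on relative slopes.
Supply slope: d = 3, Demand slope: b = 4
Buyer's price increase = d * tax / (b + d)
= 3 * 9 / (4 + 3)
= 27 / 7 = 27/7

27/7


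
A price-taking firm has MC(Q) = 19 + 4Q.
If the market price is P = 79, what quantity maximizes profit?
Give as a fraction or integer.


In perfect competition, profit is maximized where P = MC.
79 = 19 + 4Q
60 = 4Q
Q* = 60/4 = 15

15


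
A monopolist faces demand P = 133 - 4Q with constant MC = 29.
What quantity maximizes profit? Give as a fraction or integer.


TR = P*Q = (133 - 4Q)Q = 133Q - 4Q^2
MR = dTR/dQ = 133 - 8Q
Set MR = MC:
133 - 8Q = 29
104 = 8Q
Q* = 104/8 = 13

13


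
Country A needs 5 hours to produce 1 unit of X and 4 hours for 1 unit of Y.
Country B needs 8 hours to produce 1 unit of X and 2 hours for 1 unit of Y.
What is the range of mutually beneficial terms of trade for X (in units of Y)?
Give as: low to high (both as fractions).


Opportunity cost of X for Country A = hours_X / hours_Y = 5/4 = 5/4 units of Y
Opportunity cost of X for Country B = hours_X / hours_Y = 8/2 = 4 units of Y
Terms of trade must be between the two opportunity costs.
Range: 5/4 to 4

5/4 to 4


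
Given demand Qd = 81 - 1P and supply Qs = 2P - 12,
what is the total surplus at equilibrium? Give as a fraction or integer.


Find equilibrium: 81 - 1P = 2P - 12
81 + 12 = 3P
P* = 93/3 = 31
Q* = 2*31 - 12 = 50
Inverse demand: P = 81 - Q/1, so P_max = 81
Inverse supply: P = 6 + Q/2, so P_min = 6
CS = (1/2) * 50 * (81 - 31) = 1250
PS = (1/2) * 50 * (31 - 6) = 625
TS = CS + PS = 1250 + 625 = 1875

1875


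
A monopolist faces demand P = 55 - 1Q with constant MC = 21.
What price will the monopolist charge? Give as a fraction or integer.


MR = 55 - 2Q
Set MR = MC: 55 - 2Q = 21
Q* = 17
Substitute into demand:
P* = 55 - 1*17 = 38

38


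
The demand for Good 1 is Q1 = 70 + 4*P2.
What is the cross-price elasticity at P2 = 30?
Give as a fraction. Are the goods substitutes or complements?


dQ1/dP2 = 4
At P2 = 30: Q1 = 70 + 4*30 = 190
Exy = (dQ1/dP2)(P2/Q1) = 4 * 30 / 190 = 12/19
Since Exy > 0, the goods are substitutes.

12/19 (substitutes)


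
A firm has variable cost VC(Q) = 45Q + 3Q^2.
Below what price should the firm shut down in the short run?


AVC(Q) = VC(Q)/Q = 45 + 3Q
AVC is increasing in Q, so minimum AVC is at Q -> 0+.
Min AVC = 45
The firm should shut down if P < 45.

45


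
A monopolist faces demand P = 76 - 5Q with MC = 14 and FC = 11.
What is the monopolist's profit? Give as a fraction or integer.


MR = MC: 76 - 10Q = 14
Q* = 31/5
P* = 76 - 5*31/5 = 45
Profit = (P* - MC)*Q* - FC
= (45 - 14)*31/5 - 11
= 31*31/5 - 11
= 961/5 - 11 = 906/5

906/5


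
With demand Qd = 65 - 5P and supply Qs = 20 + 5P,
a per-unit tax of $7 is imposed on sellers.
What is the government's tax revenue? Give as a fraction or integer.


With tax on sellers, new supply: Qs' = 20 + 5(P - 7)
= 5P - 15
New equilibrium quantity:
Q_new = 25
Tax revenue = tax * Q_new = 7 * 25 = 175

175


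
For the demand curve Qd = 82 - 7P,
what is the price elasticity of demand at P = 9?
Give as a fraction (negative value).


dQ/dP = -7
At P = 9: Q = 82 - 7*9 = 19
E = (dQ/dP)(P/Q) = (-7)(9/19) = -63/19

-63/19


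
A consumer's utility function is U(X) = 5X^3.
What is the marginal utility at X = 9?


MU = dU/dX = 5*3*X^(3-1)
MU = 15*X^2
At X = 9:
MU = 15 * 9^2
MU = 15 * 81 = 1215

1215


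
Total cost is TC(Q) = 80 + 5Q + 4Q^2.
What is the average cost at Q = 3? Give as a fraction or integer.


TC(3) = 80 + 5*3 + 4*3^2
TC(3) = 80 + 15 + 36 = 131
AC = TC/Q = 131/3 = 131/3

131/3


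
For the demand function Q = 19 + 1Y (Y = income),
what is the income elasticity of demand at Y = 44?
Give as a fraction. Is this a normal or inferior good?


dQ/dY = 1
At Y = 44: Q = 19 + 1*44 = 63
Ey = (dQ/dY)(Y/Q) = 1 * 44 / 63 = 44/63
Since Ey > 0, this is a normal good.

44/63 (normal good)


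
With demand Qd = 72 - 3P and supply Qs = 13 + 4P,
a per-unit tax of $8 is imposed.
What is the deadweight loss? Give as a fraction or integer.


Pre-tax equilibrium quantity: Q* = 327/7
Post-tax equilibrium quantity: Q_tax = 33
Reduction in quantity: Q* - Q_tax = 96/7
DWL = (1/2) * tax * (Q* - Q_tax)
DWL = (1/2) * 8 * 96/7 = 384/7

384/7


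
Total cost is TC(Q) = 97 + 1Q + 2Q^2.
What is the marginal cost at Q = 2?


MC = dTC/dQ = 1 + 2*2*Q
At Q = 2:
MC = 1 + 4*2
MC = 1 + 8 = 9

9


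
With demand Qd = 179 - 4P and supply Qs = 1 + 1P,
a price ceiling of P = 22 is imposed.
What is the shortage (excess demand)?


At P = 22:
Qd = 179 - 4*22 = 91
Qs = 1 + 1*22 = 23
Shortage = Qd - Qs = 91 - 23 = 68

68


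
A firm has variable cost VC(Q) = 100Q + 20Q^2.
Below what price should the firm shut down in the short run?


AVC(Q) = VC(Q)/Q = 100 + 20Q
AVC is increasing in Q, so minimum AVC is at Q -> 0+.
Min AVC = 100
The firm should shut down if P < 100.

100


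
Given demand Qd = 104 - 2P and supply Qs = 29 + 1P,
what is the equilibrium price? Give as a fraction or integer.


At equilibrium, Qd = Qs.
104 - 2P = 29 + 1P
104 - 29 = 2P + 1P
75 = 3P
P* = 75/3 = 25

25


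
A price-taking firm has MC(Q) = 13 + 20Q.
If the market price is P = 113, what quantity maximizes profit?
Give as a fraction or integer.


In perfect competition, profit is maximized where P = MC.
113 = 13 + 20Q
100 = 20Q
Q* = 100/20 = 5

5


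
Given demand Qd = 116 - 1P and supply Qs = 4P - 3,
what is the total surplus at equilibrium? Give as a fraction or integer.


Find equilibrium: 116 - 1P = 4P - 3
116 + 3 = 5P
P* = 119/5 = 119/5
Q* = 4*119/5 - 3 = 461/5
Inverse demand: P = 116 - Q/1, so P_max = 116
Inverse supply: P = 3/4 + Q/4, so P_min = 3/4
CS = (1/2) * 461/5 * (116 - 119/5) = 212521/50
PS = (1/2) * 461/5 * (119/5 - 3/4) = 212521/200
TS = CS + PS = 212521/50 + 212521/200 = 212521/40

212521/40


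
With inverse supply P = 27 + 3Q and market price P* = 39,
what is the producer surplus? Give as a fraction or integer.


Minimum supply price (at Q=0): P_min = 27
Quantity supplied at P* = 39:
Q* = (39 - 27)/3 = 4
PS = (1/2) * Q* * (P* - P_min)
PS = (1/2) * 4 * (39 - 27)
PS = (1/2) * 4 * 12 = 24

24


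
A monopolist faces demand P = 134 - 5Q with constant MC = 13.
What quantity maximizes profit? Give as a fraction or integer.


TR = P*Q = (134 - 5Q)Q = 134Q - 5Q^2
MR = dTR/dQ = 134 - 10Q
Set MR = MC:
134 - 10Q = 13
121 = 10Q
Q* = 121/10 = 121/10

121/10


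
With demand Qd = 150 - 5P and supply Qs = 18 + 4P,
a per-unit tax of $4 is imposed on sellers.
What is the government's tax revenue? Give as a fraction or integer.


With tax on sellers, new supply: Qs' = 18 + 4(P - 4)
= 2 + 4P
New equilibrium quantity:
Q_new = 610/9
Tax revenue = tax * Q_new = 4 * 610/9 = 2440/9

2440/9


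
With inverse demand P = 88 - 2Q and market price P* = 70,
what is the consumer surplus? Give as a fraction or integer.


Maximum willingness to pay (at Q=0): P_max = 88
Quantity demanded at P* = 70:
Q* = (88 - 70)/2 = 9
CS = (1/2) * Q* * (P_max - P*)
CS = (1/2) * 9 * (88 - 70)
CS = (1/2) * 9 * 18 = 81

81


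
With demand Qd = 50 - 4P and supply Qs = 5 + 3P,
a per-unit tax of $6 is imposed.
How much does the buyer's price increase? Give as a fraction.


With a per-unit tax, the buyer's price increase depends on relative slopes.
Supply slope: d = 3, Demand slope: b = 4
Buyer's price increase = d * tax / (b + d)
= 3 * 6 / (4 + 3)
= 18 / 7 = 18/7

18/7


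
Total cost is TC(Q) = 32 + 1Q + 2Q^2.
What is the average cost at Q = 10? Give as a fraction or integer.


TC(10) = 32 + 1*10 + 2*10^2
TC(10) = 32 + 10 + 200 = 242
AC = TC/Q = 242/10 = 121/5

121/5


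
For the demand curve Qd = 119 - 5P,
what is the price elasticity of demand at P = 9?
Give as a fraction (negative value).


dQ/dP = -5
At P = 9: Q = 119 - 5*9 = 74
E = (dQ/dP)(P/Q) = (-5)(9/74) = -45/74

-45/74


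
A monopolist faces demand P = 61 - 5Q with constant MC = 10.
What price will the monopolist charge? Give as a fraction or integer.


MR = 61 - 10Q
Set MR = MC: 61 - 10Q = 10
Q* = 51/10
Substitute into demand:
P* = 61 - 5*51/10 = 71/2

71/2


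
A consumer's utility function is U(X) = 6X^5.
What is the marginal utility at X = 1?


MU = dU/dX = 6*5*X^(5-1)
MU = 30*X^4
At X = 1:
MU = 30 * 1^4
MU = 30 * 1 = 30

30


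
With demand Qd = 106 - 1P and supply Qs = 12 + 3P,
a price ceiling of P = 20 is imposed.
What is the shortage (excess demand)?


At P = 20:
Qd = 106 - 1*20 = 86
Qs = 12 + 3*20 = 72
Shortage = Qd - Qs = 86 - 72 = 14

14


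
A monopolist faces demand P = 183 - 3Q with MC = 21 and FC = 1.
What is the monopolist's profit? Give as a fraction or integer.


MR = MC: 183 - 6Q = 21
Q* = 27
P* = 183 - 3*27 = 102
Profit = (P* - MC)*Q* - FC
= (102 - 21)*27 - 1
= 81*27 - 1
= 2187 - 1 = 2186

2186


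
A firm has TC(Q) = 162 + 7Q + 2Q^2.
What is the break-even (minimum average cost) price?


AC(Q) = 162/Q + 7 + 2Q
To minimize: dAC/dQ = -162/Q^2 + 2 = 0
Q^2 = 162/2 = 81
Q* = 9
Min AC = 162/9 + 7 + 2*9
Min AC = 18 + 7 + 18 = 43

43


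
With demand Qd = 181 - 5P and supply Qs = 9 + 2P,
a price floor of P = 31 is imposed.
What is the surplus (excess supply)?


At P = 31:
Qd = 181 - 5*31 = 26
Qs = 9 + 2*31 = 71
Surplus = Qs - Qd = 71 - 26 = 45

45


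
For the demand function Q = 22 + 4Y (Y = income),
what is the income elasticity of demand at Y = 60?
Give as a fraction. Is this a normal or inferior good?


dQ/dY = 4
At Y = 60: Q = 22 + 4*60 = 262
Ey = (dQ/dY)(Y/Q) = 4 * 60 / 262 = 120/131
Since Ey > 0, this is a normal good.

120/131 (normal good)


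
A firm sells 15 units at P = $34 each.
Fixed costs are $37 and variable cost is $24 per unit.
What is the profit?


Total Revenue = P * Q = 34 * 15 = $510
Total Cost = FC + VC*Q = 37 + 24*15 = $397
Profit = TR - TC = 510 - 397 = $113

$113


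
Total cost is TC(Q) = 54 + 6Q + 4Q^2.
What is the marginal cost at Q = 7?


MC = dTC/dQ = 6 + 2*4*Q
At Q = 7:
MC = 6 + 8*7
MC = 6 + 56 = 62

62


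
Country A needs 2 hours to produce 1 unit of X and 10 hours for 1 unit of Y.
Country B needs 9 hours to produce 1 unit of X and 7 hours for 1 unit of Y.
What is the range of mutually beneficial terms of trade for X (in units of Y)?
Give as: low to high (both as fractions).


Opportunity cost of X for Country A = hours_X / hours_Y = 2/10 = 1/5 units of Y
Opportunity cost of X for Country B = hours_X / hours_Y = 9/7 = 9/7 units of Y
Terms of trade must be between the two opportunity costs.
Range: 1/5 to 9/7

1/5 to 9/7


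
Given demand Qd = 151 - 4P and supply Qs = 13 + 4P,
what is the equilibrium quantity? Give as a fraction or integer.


First find equilibrium price:
151 - 4P = 13 + 4P
P* = 138/8 = 69/4
Then substitute into demand:
Q* = 151 - 4 * 69/4 = 82

82


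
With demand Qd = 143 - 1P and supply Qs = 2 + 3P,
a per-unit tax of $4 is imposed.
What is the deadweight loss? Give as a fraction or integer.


Pre-tax equilibrium quantity: Q* = 431/4
Post-tax equilibrium quantity: Q_tax = 419/4
Reduction in quantity: Q* - Q_tax = 3
DWL = (1/2) * tax * (Q* - Q_tax)
DWL = (1/2) * 4 * 3 = 6

6


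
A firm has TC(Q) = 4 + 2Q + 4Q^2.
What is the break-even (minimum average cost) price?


AC(Q) = 4/Q + 2 + 4Q
To minimize: dAC/dQ = -4/Q^2 + 4 = 0
Q^2 = 4/4 = 1
Q* = 1
Min AC = 4/1 + 2 + 4*1
Min AC = 4 + 2 + 4 = 10

10


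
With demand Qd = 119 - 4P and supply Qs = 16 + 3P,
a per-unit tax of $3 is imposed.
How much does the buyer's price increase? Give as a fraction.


With a per-unit tax, the buyer's price increase depends on relative slopes.
Supply slope: d = 3, Demand slope: b = 4
Buyer's price increase = d * tax / (b + d)
= 3 * 3 / (4 + 3)
= 9 / 7 = 9/7

9/7


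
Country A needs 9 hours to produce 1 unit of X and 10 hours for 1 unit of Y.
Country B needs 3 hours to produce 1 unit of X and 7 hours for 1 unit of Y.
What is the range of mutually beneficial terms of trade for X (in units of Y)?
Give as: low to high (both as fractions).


Opportunity cost of X for Country A = hours_X / hours_Y = 9/10 = 9/10 units of Y
Opportunity cost of X for Country B = hours_X / hours_Y = 3/7 = 3/7 units of Y
Terms of trade must be between the two opportunity costs.
Range: 3/7 to 9/10

3/7 to 9/10


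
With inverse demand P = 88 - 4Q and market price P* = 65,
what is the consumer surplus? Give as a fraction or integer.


Maximum willingness to pay (at Q=0): P_max = 88
Quantity demanded at P* = 65:
Q* = (88 - 65)/4 = 23/4
CS = (1/2) * Q* * (P_max - P*)
CS = (1/2) * 23/4 * (88 - 65)
CS = (1/2) * 23/4 * 23 = 529/8

529/8


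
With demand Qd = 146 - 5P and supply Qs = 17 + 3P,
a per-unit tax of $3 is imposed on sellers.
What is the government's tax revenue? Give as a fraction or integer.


With tax on sellers, new supply: Qs' = 17 + 3(P - 3)
= 8 + 3P
New equilibrium quantity:
Q_new = 239/4
Tax revenue = tax * Q_new = 3 * 239/4 = 717/4

717/4


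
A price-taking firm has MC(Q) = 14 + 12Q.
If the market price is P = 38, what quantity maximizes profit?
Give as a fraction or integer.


In perfect competition, profit is maximized where P = MC.
38 = 14 + 12Q
24 = 12Q
Q* = 24/12 = 2

2


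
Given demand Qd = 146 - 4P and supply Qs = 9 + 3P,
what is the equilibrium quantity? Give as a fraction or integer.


First find equilibrium price:
146 - 4P = 9 + 3P
P* = 137/7 = 137/7
Then substitute into demand:
Q* = 146 - 4 * 137/7 = 474/7

474/7


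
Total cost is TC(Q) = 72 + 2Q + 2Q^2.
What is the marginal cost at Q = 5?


MC = dTC/dQ = 2 + 2*2*Q
At Q = 5:
MC = 2 + 4*5
MC = 2 + 20 = 22

22


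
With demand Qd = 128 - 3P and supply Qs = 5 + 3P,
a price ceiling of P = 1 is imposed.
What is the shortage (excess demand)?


At P = 1:
Qd = 128 - 3*1 = 125
Qs = 5 + 3*1 = 8
Shortage = Qd - Qs = 125 - 8 = 117

117


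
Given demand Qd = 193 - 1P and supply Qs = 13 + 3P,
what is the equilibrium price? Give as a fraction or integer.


At equilibrium, Qd = Qs.
193 - 1P = 13 + 3P
193 - 13 = 1P + 3P
180 = 4P
P* = 180/4 = 45

45


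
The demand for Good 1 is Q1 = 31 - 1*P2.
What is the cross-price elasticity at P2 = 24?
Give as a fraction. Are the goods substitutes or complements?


dQ1/dP2 = -1
At P2 = 24: Q1 = 31 - 1*24 = 7
Exy = (dQ1/dP2)(P2/Q1) = -1 * 24 / 7 = -24/7
Since Exy < 0, the goods are complements.

-24/7 (complements)


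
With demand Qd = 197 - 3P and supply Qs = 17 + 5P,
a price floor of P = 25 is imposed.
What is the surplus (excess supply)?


At P = 25:
Qd = 197 - 3*25 = 122
Qs = 17 + 5*25 = 142
Surplus = Qs - Qd = 142 - 122 = 20

20


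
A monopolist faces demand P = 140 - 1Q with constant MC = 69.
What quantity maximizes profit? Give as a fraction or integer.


TR = P*Q = (140 - 1Q)Q = 140Q - 1Q^2
MR = dTR/dQ = 140 - 2Q
Set MR = MC:
140 - 2Q = 69
71 = 2Q
Q* = 71/2 = 71/2

71/2


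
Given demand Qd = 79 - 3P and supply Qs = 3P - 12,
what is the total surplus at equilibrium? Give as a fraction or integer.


Find equilibrium: 79 - 3P = 3P - 12
79 + 12 = 6P
P* = 91/6 = 91/6
Q* = 3*91/6 - 12 = 67/2
Inverse demand: P = 79/3 - Q/3, so P_max = 79/3
Inverse supply: P = 4 + Q/3, so P_min = 4
CS = (1/2) * 67/2 * (79/3 - 91/6) = 4489/24
PS = (1/2) * 67/2 * (91/6 - 4) = 4489/24
TS = CS + PS = 4489/24 + 4489/24 = 4489/12

4489/12
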